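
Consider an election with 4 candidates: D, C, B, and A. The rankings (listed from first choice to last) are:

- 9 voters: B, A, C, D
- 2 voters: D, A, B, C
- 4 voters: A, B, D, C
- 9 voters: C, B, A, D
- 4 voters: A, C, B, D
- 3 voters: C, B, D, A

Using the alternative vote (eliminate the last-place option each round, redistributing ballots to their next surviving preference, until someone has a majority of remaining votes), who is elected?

Round 1: D 2, C 12, B 9, A 8. Eliminate D.
Round 2: C 12, B 9, A 10. Eliminate B.
Round 3: C 12, A 19. A has a majority.

A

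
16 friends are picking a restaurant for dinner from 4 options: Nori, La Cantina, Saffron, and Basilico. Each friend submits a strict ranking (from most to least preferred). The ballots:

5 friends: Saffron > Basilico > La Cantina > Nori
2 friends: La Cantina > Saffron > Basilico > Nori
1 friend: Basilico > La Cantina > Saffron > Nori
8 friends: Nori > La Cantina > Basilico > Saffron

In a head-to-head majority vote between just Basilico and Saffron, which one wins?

Voters preferring Basilico to Saffron: 9; preferring Saffron to Basilico: 7.
Basilico wins the head-to-head.

Basilico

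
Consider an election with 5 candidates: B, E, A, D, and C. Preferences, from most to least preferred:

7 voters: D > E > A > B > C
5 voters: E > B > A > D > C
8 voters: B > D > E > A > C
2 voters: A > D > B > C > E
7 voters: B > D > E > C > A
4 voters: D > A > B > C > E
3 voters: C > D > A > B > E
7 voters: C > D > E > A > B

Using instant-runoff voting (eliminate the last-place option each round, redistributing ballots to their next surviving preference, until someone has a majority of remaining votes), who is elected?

D

Round 1: B 15, E 5, A 2, D 11, C 10. Eliminate A.
Round 2: B 15, E 5, D 13, C 10. Eliminate E.
Round 3: B 20, D 13, C 10. Eliminate C.
Round 4: B 20, D 23. D has a majority.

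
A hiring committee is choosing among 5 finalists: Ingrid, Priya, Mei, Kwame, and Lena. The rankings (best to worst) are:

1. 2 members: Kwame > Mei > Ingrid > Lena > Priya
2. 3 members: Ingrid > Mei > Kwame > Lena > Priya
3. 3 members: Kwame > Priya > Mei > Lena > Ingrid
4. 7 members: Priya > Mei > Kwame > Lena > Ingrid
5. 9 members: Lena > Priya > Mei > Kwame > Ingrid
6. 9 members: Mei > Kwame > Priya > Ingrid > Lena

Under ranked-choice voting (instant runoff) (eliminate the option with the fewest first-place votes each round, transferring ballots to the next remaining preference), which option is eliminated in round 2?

Round 1: Ingrid 3, Priya 7, Mei 9, Kwame 5, Lena 9. Eliminate Ingrid.
Round 2: Priya 7, Mei 12, Kwame 5, Lena 9. Eliminate Kwame.

Kwame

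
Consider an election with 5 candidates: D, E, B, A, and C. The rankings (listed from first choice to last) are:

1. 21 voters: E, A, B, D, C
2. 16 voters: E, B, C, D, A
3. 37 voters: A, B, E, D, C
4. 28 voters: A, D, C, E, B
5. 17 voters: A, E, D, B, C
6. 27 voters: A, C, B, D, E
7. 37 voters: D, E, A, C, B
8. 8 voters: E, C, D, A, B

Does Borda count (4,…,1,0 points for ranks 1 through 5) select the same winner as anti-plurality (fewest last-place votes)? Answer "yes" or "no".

Borda — scores: D 383, E 444, B 272, A 581, C 230. Winner: A.
Anti-plurality — last-place votes: D 0, E 27, B 73, A 16, C 75. Winner: D.
The two methods disagree.

no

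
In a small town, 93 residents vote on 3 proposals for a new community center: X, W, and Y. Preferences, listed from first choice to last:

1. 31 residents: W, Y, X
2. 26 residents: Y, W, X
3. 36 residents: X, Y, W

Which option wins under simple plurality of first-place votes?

First-place votes: X 36, W 31, Y 26.
X has the most first-place votes.

X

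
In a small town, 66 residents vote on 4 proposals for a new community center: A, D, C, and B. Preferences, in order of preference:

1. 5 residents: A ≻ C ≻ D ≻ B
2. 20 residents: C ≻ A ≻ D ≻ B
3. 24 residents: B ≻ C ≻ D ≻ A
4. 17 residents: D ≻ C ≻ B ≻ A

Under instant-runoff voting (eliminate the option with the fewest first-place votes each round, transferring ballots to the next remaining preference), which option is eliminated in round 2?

Round 1: A 5, D 17, C 20, B 24. Eliminate A.
Round 2: D 17, C 25, B 24. Eliminate D.

D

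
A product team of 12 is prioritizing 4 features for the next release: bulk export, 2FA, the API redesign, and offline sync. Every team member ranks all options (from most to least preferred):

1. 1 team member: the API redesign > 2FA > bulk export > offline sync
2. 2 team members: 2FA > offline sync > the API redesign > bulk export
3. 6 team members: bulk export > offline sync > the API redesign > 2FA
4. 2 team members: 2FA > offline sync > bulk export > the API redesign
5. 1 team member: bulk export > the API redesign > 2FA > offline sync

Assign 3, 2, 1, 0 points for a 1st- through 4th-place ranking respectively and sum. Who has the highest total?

bulk export: 1·1 + 2·0 + 6·3 + 2·1 + 1·3 = 24
2FA: 1·2 + 2·3 + 6·0 + 2·3 + 1·1 = 15
the API redesign: 1·3 + 2·1 + 6·1 + 2·0 + 1·2 = 13
offline sync: 1·0 + 2·2 + 6·2 + 2·2 + 1·0 = 20
bulk export has the highest Borda score (24).

bulk export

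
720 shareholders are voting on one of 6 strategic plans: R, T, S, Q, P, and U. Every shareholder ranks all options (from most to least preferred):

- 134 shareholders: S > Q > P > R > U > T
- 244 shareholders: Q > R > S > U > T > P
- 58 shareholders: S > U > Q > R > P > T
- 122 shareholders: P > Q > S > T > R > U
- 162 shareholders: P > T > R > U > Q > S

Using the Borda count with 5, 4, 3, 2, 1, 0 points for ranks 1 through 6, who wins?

Q

R: 134·2 + 244·4 + 58·2 + 122·1 + 162·3 = 1968
T: 134·0 + 244·1 + 58·0 + 122·2 + 162·4 = 1136
S: 134·5 + 244·3 + 58·5 + 122·3 + 162·0 = 2058
Q: 134·4 + 244·5 + 58·3 + 122·4 + 162·1 = 2580
P: 134·3 + 244·0 + 58·1 + 122·5 + 162·5 = 1880
U: 134·1 + 244·2 + 58·4 + 122·0 + 162·2 = 1178
Q has the highest Borda score (2580).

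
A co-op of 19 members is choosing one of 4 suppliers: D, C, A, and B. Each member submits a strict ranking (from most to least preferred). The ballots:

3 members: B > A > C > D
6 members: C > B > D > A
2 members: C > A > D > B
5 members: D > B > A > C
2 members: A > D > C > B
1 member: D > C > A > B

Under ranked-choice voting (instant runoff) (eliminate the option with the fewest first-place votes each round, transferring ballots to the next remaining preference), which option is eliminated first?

Round 1: D 6, C 8, A 2, B 3. Eliminate A.

A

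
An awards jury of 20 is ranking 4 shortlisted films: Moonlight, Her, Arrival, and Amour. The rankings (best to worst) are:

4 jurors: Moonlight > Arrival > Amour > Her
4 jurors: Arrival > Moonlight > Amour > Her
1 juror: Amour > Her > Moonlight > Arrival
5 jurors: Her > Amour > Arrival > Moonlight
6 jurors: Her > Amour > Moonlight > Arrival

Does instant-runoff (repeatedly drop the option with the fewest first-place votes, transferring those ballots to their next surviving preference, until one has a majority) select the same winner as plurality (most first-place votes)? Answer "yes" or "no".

yes

Instant-runoff — R1 Moonlight 4, Her 11, Arrival 4, Amour 1 (Her winner). Winner: Her.
Plurality — first-place votes: Moonlight 4, Her 11, Arrival 4, Amour 1. Winner: Her.
The two methods agree.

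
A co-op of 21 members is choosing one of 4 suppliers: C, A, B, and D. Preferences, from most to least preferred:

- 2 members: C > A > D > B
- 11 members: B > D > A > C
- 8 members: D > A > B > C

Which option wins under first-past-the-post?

First-place votes: C 2, A 0, B 11, D 8.
B has the most first-place votes.

B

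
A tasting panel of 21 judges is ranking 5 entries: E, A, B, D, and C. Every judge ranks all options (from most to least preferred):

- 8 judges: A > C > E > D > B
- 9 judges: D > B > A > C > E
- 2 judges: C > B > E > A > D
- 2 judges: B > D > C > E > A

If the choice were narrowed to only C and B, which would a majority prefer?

Voters preferring C to B: 10; preferring B to C: 11.
B wins the head-to-head.

B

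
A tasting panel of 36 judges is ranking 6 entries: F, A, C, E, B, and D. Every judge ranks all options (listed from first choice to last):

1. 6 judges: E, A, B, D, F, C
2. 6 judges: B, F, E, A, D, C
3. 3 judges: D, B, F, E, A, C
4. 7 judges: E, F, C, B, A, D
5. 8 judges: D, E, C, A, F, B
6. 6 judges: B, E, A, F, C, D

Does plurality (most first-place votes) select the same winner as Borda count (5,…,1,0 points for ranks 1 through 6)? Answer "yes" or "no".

yes

Plurality — first-place votes: F 0, A 0, C 0, E 13, B 12, D 11. Winner: E.
Borda — scores: F 87, A 80, C 51, E 145, B 104, D 73. Winner: E.
The two methods agree.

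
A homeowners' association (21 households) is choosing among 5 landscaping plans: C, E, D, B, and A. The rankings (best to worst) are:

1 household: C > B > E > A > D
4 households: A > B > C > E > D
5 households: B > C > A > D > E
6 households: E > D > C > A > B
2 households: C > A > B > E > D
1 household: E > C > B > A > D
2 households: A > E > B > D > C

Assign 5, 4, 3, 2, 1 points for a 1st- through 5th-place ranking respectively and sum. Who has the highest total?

C

C: 1·5 + 4·3 + 5·4 + 6·3 + 2·5 + 1·4 + 2·1 = 71
E: 1·3 + 4·2 + 5·1 + 6·5 + 2·2 + 1·5 + 2·4 = 63
D: 1·1 + 4·1 + 5·2 + 6·4 + 2·1 + 1·1 + 2·2 = 46
B: 1·4 + 4·4 + 5·5 + 6·1 + 2·3 + 1·3 + 2·3 = 66
A: 1·2 + 4·5 + 5·3 + 6·2 + 2·4 + 1·2 + 2·5 = 69
C has the highest Borda score (71).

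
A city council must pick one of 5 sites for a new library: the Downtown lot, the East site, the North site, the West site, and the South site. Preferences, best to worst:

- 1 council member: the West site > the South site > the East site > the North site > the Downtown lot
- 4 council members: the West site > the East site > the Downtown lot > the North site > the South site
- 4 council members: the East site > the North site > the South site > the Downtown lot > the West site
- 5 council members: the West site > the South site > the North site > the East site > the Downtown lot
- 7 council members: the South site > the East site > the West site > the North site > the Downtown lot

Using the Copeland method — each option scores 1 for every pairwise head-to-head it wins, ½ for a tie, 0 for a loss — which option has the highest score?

the Downtown lot: loses to the East site, the North site, the West site, and the South site → score 0.
the East site: beats the Downtown lot, the North site, and the West site; loses to the South site → score 3.
the North site: beats the Downtown lot; loses to the East site, the West site, and the South site → score 1.
the West site: beats the Downtown lot and the North site; loses to the East site and the South site → score 2.
the South site: beats the Downtown lot, the East site, the North site, and the West site → score 4.
the South site has the best pairwise record.

the South site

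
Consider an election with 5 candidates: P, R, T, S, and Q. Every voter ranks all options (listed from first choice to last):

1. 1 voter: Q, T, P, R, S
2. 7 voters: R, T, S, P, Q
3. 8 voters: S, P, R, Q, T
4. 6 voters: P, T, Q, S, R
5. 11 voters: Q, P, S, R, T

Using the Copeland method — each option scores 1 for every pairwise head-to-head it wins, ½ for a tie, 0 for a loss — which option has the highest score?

P: beats R, T, S, and Q → score 4.
R: beats T; loses to P, S, and Q → score 1.
T: loses to P, R, S, and Q → score 0.
S: beats R and T; loses to P and Q → score 2.
Q: beats R, T, and S; loses to P → score 3.
P has the best pairwise record.

P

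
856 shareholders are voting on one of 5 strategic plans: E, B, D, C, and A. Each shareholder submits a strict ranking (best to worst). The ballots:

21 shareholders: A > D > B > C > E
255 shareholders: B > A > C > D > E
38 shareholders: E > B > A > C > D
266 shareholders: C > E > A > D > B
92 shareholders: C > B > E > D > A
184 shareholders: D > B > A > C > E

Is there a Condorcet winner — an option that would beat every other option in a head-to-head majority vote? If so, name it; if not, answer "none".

none

Checking pairwise contests:
B beats E 552–304.
D beats B 471–385.
C beats D 651–205.
B beats C 498–358.
B beats A 569–287.
Every option loses at least one head-to-head, so there is no Condorcet winner.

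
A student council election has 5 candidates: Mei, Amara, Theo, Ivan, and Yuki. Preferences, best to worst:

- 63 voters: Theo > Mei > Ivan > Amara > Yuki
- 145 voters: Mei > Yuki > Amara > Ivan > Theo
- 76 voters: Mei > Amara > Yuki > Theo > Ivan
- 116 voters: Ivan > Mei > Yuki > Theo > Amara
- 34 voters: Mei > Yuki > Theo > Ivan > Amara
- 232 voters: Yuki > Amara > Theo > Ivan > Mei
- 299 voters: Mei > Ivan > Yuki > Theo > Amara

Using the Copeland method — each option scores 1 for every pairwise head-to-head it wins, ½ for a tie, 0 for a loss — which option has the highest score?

Mei: beats Amara, Theo, Ivan, and Yuki → score 4.
Amara: loses to Mei, Theo, Ivan, and Yuki → score 0.
Theo: beats Amara; loses to Mei, Ivan, and Yuki → score 1.
Ivan: beats Amara and Theo; loses to Mei and Yuki → score 2.
Yuki: beats Amara, Theo, and Ivan; loses to Mei → score 3.
Mei has the best pairwise record.

Mei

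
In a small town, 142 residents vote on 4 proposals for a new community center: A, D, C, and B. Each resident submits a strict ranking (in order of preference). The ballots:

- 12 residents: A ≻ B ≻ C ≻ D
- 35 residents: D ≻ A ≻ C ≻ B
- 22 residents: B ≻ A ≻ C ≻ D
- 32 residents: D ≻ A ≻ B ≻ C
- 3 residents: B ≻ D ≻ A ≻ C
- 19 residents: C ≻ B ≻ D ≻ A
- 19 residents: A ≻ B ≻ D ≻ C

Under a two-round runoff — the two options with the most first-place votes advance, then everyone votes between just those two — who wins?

Round 1 first-place votes: A 31, D 67, C 19, B 25.
D and A advance.
Runoff: D is preferred to A by 89 voters; A by 53.
D wins the runoff.

D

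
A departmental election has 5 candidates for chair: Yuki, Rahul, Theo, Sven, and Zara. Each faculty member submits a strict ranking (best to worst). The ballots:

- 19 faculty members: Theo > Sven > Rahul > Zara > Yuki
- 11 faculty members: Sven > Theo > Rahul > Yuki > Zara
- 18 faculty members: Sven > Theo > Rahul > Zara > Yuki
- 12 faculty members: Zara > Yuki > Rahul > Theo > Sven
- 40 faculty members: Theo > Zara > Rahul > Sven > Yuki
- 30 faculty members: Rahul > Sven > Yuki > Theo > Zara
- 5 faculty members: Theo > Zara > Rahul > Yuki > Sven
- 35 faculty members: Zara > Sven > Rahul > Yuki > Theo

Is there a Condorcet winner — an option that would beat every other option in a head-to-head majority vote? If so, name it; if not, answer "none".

none

Checking pairwise contests:
Rahul beats Yuki 158–12.
Theo beats Rahul 93–77.
Sven beats Theo 94–76.
Rahul beats Sven 87–83.
Theo beats Zara 123–47.
Every option loses at least one head-to-head, so there is no Condorcet winner.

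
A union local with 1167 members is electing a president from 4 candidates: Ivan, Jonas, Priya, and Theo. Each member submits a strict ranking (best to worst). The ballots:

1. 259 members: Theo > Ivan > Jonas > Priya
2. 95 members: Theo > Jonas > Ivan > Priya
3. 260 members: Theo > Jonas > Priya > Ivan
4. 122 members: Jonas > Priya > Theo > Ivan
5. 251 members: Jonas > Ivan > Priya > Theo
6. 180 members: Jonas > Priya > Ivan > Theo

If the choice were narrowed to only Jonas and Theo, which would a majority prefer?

Voters preferring Jonas to Theo: 553; preferring Theo to Jonas: 614.
Theo wins the head-to-head.

Theo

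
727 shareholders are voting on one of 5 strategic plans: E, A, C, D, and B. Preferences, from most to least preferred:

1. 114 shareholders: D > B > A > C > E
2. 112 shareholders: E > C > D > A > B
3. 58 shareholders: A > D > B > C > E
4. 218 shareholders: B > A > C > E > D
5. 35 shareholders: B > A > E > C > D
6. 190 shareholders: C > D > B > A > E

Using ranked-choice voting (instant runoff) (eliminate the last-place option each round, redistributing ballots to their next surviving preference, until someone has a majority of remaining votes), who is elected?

Round 1: E 112, A 58, C 190, D 114, B 253. Eliminate A.
Round 2: E 112, C 190, D 172, B 253. Eliminate E.
Round 3: C 302, D 172, B 253. Eliminate D.
Round 4: C 302, B 425. B has a majority.

B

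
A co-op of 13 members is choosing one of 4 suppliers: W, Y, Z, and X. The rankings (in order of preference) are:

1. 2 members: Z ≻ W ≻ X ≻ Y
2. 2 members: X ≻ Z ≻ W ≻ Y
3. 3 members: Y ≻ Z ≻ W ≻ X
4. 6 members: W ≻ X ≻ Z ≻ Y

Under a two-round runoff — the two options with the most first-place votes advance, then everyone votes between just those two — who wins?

W

Round 1 first-place votes: W 6, Y 3, Z 2, X 2.
W and Y advance.
Runoff: W is preferred to Y by 10 voters; Y by 3.
W wins the runoff.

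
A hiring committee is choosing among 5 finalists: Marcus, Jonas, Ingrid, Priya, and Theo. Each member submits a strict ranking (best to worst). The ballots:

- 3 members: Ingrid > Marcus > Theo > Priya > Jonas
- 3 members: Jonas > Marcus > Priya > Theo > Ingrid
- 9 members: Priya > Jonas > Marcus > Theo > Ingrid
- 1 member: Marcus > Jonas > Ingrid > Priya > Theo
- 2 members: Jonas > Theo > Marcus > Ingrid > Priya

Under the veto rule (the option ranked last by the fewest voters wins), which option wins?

Last-place votes: Marcus 0, Jonas 3, Ingrid 12, Priya 2, Theo 1.
Marcus is ranked last by the fewest voters, so Marcus wins.

Marcus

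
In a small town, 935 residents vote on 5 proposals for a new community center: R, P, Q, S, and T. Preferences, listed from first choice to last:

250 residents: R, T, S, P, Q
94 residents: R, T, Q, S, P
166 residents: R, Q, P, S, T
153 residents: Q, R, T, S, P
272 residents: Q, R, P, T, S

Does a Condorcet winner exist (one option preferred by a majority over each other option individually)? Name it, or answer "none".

R vs P: 935–0 for R.
R vs Q: 510–425 for R.
R vs S: 935–0 for R.
R vs T: 935–0 for R.
R beats every other option head-to-head.

R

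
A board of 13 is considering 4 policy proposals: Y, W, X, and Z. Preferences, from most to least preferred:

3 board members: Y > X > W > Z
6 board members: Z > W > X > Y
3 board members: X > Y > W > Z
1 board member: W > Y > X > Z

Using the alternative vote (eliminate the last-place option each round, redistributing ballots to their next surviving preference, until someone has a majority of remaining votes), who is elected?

Round 1: Y 3, W 1, X 3, Z 6. Eliminate W.
Round 2: Y 4, X 3, Z 6. Eliminate X.
Round 3: Y 7, Z 6. Y has a majority.

Y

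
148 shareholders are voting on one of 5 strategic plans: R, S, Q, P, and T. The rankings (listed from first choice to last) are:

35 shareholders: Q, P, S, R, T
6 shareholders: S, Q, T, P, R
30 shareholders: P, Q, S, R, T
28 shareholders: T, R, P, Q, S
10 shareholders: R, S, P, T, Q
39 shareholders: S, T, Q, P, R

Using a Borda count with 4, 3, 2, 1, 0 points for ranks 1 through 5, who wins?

Q

R: 35·1 + 6·0 + 30·1 + 28·3 + 10·4 + 39·0 = 189
S: 35·2 + 6·4 + 30·2 + 28·0 + 10·3 + 39·4 = 340
Q: 35·4 + 6·3 + 30·3 + 28·1 + 10·0 + 39·2 = 354
P: 35·3 + 6·1 + 30·4 + 28·2 + 10·2 + 39·1 = 346
T: 35·0 + 6·2 + 30·0 + 28·4 + 10·1 + 39·3 = 251
Q has the highest Borda score (354).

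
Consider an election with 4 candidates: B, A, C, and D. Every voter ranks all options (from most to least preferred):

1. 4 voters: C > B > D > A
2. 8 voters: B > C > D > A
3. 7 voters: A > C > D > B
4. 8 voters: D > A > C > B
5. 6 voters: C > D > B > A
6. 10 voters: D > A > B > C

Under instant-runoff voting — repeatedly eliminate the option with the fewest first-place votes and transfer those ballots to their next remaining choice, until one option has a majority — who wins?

Round 1: B 8, A 7, C 10, D 18. Eliminate A.
Round 2: B 8, C 17, D 18. Eliminate B.
Round 3: C 25, D 18. C has a majority.

C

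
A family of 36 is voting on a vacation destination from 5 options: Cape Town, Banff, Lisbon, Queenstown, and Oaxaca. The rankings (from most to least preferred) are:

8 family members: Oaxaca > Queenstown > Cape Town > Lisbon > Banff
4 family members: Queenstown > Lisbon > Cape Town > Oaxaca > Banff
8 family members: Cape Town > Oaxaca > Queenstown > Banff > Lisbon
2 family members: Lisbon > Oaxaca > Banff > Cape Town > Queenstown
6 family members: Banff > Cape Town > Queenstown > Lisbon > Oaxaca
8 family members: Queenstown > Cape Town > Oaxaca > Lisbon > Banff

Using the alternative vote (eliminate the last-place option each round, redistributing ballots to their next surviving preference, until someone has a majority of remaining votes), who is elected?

Queenstown

Round 1: Cape Town 8, Banff 6, Lisbon 2, Queenstown 12, Oaxaca 8. Eliminate Lisbon.
Round 2: Cape Town 8, Banff 6, Queenstown 12, Oaxaca 10. Eliminate Banff.
Round 3: Cape Town 14, Queenstown 12, Oaxaca 10. Eliminate Oaxaca.
Round 4: Cape Town 16, Queenstown 20. Queenstown has a majority.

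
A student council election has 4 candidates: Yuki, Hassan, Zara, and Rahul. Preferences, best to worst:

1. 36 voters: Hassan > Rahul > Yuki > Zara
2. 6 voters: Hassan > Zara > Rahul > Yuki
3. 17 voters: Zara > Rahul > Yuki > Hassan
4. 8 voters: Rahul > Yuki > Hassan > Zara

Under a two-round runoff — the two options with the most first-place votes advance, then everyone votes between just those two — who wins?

Round 1 first-place votes: Yuki 0, Hassan 42, Zara 17, Rahul 8.
Hassan and Zara advance.
Runoff: Hassan is preferred to Zara by 50 voters; Zara by 17.
Hassan wins the runoff.

Hassan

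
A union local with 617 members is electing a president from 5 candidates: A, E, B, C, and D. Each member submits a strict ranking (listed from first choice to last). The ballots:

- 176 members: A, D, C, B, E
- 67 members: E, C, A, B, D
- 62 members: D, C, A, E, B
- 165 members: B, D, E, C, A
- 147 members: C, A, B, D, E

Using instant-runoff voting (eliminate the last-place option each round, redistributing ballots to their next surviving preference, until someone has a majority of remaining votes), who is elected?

Round 1: A 176, E 67, B 165, C 147, D 62. Eliminate D.
Round 2: A 176, E 67, B 165, C 209. Eliminate E.
Round 3: A 176, B 165, C 276. Eliminate B.
Round 4: A 176, C 441. C has a majority.

C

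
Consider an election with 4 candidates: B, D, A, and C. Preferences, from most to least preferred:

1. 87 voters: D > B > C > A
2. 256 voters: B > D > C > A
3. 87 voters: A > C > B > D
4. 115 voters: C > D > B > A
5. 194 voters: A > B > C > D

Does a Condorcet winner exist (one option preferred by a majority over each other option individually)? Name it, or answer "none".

B

B vs D: 537–202 for B.
B vs A: 458–281 for B.
B vs C: 537–202 for B.
B beats every other option head-to-head.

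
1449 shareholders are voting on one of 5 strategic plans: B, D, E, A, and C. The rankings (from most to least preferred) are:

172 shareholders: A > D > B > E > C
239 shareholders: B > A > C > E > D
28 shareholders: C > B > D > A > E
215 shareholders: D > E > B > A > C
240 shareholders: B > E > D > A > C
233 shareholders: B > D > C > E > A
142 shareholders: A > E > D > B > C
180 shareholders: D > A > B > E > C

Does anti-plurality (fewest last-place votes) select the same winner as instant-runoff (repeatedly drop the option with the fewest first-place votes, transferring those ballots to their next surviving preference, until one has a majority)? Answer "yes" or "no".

yes

Anti-plurality — last-place votes: B 0, D 239, E 28, A 233, C 949. Winner: B.
Instant-runoff — R1 B 712, D 395, E 0, A 314, C 28 (E out); R2 B 712, D 395, A 314, C 28 (C out); R3 B 740, D 395, A 314 (B winner). Winner: B.
The two methods agree.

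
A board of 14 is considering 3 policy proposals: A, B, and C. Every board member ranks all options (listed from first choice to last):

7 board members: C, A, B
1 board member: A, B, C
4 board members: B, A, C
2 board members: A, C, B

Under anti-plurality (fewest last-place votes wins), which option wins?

Last-place votes: A 0, B 9, C 5.
A is ranked last by the fewest voters, so A wins.

A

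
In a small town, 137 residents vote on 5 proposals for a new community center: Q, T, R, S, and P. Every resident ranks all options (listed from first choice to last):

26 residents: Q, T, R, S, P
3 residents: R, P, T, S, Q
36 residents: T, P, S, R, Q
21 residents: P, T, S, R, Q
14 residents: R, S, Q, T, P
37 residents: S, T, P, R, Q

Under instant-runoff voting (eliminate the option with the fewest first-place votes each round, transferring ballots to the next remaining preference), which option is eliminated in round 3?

Q

Round 1: Q 26, T 36, R 17, S 37, P 21. Eliminate R.
Round 2: Q 26, T 36, S 51, P 24. Eliminate P.
Round 3: Q 26, T 60, S 51. Eliminate Q.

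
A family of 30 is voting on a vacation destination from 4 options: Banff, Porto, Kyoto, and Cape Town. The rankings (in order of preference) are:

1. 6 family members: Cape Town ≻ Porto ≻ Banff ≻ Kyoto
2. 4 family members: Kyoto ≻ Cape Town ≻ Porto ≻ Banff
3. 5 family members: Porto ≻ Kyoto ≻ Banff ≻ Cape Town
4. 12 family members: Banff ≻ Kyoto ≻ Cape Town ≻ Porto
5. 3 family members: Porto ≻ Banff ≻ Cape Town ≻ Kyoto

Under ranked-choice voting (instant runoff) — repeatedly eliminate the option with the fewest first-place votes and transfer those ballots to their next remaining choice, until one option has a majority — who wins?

Round 1: Banff 12, Porto 8, Kyoto 4, Cape Town 6. Eliminate Kyoto.
Round 2: Banff 12, Porto 8, Cape Town 10. Eliminate Porto.
Round 3: Banff 20, Cape Town 10. Banff has a majority.

Banff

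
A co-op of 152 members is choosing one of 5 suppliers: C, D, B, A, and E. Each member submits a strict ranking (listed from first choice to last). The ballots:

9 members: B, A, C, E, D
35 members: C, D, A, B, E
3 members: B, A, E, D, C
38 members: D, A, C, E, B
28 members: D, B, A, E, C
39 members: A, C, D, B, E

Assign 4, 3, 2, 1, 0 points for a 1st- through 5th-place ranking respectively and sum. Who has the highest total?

D

C: 9·2 + 35·4 + 3·0 + 38·2 + 28·0 + 39·3 = 351
D: 9·0 + 35·3 + 3·1 + 38·4 + 28·4 + 39·2 = 450
B: 9·4 + 35·1 + 3·4 + 38·0 + 28·3 + 39·1 = 206
A: 9·3 + 35·2 + 3·3 + 38·3 + 28·2 + 39·4 = 432
E: 9·1 + 35·0 + 3·2 + 38·1 + 28·1 + 39·0 = 81
D has the highest Borda score (450).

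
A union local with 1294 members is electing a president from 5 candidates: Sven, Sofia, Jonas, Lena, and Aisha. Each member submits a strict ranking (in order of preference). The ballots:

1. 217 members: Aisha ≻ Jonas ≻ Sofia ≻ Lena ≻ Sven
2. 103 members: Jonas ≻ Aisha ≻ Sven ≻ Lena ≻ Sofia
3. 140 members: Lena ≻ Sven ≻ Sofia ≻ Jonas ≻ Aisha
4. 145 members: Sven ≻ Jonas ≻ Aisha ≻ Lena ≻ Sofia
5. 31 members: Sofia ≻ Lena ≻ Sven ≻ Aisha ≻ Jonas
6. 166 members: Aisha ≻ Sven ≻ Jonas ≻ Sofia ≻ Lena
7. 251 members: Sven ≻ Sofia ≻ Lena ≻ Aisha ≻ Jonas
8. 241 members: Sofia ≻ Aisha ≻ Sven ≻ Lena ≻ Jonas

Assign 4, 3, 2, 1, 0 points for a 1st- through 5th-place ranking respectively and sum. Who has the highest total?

Sven: 217·0 + 103·2 + 140·3 + 145·4 + 31·2 + 166·3 + 251·4 + 241·2 = 3252
Sofia: 217·2 + 103·0 + 140·2 + 145·0 + 31·4 + 166·1 + 251·3 + 241·4 = 2721
Jonas: 217·3 + 103·4 + 140·1 + 145·3 + 31·0 + 166·2 + 251·0 + 241·0 = 1970
Lena: 217·1 + 103·1 + 140·4 + 145·1 + 31·3 + 166·0 + 251·2 + 241·1 = 1861
Aisha: 217·4 + 103·3 + 140·0 + 145·2 + 31·1 + 166·4 + 251·1 + 241·3 = 3136
Sven has the highest Borda score (3252).

Sven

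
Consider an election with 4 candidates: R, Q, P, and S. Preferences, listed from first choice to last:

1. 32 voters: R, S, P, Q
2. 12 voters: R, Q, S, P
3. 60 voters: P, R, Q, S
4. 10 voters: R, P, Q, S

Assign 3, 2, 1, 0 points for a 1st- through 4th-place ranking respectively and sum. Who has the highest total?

R

R: 32·3 + 12·3 + 60·2 + 10·3 = 282
Q: 32·0 + 12·2 + 60·1 + 10·1 = 94
P: 32·1 + 12·0 + 60·3 + 10·2 = 232
S: 32·2 + 12·1 + 60·0 + 10·0 = 76
R has the highest Borda score (282).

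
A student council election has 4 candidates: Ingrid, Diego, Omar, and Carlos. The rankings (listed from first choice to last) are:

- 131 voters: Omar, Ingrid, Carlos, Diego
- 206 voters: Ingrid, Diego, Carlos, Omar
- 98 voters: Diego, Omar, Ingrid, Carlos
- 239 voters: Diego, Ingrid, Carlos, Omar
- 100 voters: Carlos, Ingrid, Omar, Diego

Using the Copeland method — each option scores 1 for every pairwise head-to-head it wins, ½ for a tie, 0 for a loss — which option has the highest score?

Ingrid

Ingrid: beats Diego, Omar, and Carlos → score 3.
Diego: beats Omar and Carlos; loses to Ingrid → score 2.
Omar: loses to Ingrid, Diego, and Carlos → score 0.
Carlos: beats Omar; loses to Ingrid and Diego → score 1.
Ingrid has the best pairwise record.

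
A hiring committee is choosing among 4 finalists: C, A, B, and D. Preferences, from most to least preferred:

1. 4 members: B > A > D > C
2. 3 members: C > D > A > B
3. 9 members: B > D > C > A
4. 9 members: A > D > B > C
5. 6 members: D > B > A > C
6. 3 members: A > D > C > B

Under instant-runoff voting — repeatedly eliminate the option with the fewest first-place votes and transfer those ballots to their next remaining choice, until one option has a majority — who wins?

B

Round 1: C 3, A 12, B 13, D 6. Eliminate C.
Round 2: A 12, B 13, D 9. Eliminate D.
Round 3: A 15, B 19. B has a majority.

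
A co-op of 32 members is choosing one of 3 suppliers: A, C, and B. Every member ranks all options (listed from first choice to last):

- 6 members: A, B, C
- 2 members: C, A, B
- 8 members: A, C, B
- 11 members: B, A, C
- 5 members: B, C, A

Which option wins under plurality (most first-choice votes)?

B

First-place votes: A 14, C 2, B 16.
B has the most first-place votes.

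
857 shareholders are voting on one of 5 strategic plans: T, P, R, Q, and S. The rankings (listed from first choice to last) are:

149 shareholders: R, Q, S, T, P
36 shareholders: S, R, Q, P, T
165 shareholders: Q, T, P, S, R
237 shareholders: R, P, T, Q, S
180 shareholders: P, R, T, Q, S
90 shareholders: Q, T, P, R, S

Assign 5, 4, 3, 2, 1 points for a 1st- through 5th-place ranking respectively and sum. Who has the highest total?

T: 149·2 + 36·1 + 165·4 + 237·3 + 180·3 + 90·4 = 2605
P: 149·1 + 36·2 + 165·3 + 237·4 + 180·5 + 90·3 = 2834
R: 149·5 + 36·4 + 165·1 + 237·5 + 180·4 + 90·2 = 3139
Q: 149·4 + 36·3 + 165·5 + 237·2 + 180·2 + 90·5 = 2813
S: 149·3 + 36·5 + 165·2 + 237·1 + 180·1 + 90·1 = 1464
R has the highest Borda score (3139).

R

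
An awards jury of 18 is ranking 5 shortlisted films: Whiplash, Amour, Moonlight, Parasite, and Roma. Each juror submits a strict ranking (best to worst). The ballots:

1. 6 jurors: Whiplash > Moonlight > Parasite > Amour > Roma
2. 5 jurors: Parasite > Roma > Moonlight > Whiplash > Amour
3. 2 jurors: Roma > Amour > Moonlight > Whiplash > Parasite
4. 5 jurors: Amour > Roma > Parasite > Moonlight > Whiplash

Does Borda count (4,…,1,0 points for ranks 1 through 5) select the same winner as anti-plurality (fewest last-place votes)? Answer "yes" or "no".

no

Borda — scores: Whiplash 31, Amour 32, Moonlight 37, Parasite 42, Roma 38. Winner: Parasite.
Anti-plurality — last-place votes: Whiplash 5, Amour 5, Moonlight 0, Parasite 2, Roma 6. Winner: Moonlight.
The two methods disagree.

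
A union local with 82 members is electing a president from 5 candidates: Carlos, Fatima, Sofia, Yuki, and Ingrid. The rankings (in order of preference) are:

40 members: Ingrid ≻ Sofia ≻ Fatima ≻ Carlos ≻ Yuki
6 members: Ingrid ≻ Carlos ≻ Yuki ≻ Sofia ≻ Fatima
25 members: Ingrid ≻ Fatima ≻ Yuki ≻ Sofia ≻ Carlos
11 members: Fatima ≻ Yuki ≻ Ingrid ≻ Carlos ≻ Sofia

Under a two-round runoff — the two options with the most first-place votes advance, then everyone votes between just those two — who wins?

Round 1 first-place votes: Carlos 0, Fatima 11, Sofia 0, Yuki 0, Ingrid 71.
Ingrid and Fatima advance.
Runoff: Ingrid is preferred to Fatima by 71 voters; Fatima by 11.
Ingrid wins the runoff.

Ingrid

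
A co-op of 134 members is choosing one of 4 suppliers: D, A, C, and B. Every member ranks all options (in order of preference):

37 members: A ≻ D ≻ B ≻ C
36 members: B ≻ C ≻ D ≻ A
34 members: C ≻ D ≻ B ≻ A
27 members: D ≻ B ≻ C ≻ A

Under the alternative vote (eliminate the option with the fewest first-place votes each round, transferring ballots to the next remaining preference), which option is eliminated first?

Round 1: D 27, A 37, C 34, B 36. Eliminate D.

D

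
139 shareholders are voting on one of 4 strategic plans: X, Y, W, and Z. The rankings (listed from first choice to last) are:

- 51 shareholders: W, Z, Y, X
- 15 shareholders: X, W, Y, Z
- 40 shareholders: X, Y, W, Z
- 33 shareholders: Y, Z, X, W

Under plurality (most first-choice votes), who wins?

X

First-place votes: X 55, Y 33, W 51, Z 0.
X has the most first-place votes.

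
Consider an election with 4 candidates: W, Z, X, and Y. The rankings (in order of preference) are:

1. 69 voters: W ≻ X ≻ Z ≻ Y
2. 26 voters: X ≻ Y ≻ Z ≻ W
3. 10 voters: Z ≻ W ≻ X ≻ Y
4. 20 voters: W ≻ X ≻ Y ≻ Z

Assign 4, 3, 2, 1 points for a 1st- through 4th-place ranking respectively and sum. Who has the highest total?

W

W: 69·4 + 26·1 + 10·3 + 20·4 = 412
Z: 69·2 + 26·2 + 10·4 + 20·1 = 250
X: 69·3 + 26·4 + 10·2 + 20·3 = 391
Y: 69·1 + 26·3 + 10·1 + 20·2 = 197
W has the highest Borda score (412).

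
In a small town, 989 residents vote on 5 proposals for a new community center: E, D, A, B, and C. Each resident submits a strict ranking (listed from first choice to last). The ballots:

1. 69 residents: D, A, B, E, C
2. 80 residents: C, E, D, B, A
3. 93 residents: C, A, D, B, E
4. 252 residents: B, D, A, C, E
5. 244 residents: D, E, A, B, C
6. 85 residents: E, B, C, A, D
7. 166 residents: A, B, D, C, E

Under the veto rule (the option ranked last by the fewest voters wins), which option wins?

Last-place votes: E 511, D 85, A 80, B 0, C 313.
B is ranked last by the fewest voters, so B wins.

B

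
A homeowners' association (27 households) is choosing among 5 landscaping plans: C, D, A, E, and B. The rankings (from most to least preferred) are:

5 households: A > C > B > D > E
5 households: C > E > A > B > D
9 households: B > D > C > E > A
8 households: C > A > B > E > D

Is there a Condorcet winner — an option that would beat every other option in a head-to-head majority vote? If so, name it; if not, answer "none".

C

C vs D: 18–9 for C.
C vs A: 22–5 for C.
C vs E: 27–0 for C.
C vs B: 18–9 for C.
C beats every other option head-to-head.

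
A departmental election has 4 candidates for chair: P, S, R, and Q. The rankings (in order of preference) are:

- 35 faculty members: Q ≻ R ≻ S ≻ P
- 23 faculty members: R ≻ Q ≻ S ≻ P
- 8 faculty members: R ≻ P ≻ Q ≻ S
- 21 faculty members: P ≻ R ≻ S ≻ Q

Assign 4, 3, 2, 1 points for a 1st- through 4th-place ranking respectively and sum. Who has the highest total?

P: 35·1 + 23·1 + 8·3 + 21·4 = 166
S: 35·2 + 23·2 + 8·1 + 21·2 = 166
R: 35·3 + 23·4 + 8·4 + 21·3 = 292
Q: 35·4 + 23·3 + 8·2 + 21·1 = 246
R has the highest Borda score (292).

R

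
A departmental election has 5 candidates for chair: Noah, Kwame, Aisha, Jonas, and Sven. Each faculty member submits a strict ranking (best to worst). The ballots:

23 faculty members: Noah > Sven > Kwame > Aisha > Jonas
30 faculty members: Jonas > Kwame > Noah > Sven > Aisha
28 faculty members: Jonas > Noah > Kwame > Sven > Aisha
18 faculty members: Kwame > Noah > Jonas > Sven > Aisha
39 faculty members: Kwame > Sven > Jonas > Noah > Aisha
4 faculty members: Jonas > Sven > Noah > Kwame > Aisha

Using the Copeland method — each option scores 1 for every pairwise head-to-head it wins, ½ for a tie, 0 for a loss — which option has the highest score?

Noah: beats Aisha and Sven; loses to Kwame and Jonas → score 2.
Kwame: beats Noah, Aisha, Jonas, and Sven → score 4.
Aisha: loses to Noah, Kwame, Jonas, and Sven → score 0.
Jonas: beats Noah, Aisha, and Sven; loses to Kwame → score 3.
Sven: beats Aisha; loses to Noah, Kwame, and Jonas → score 1.
Kwame has the best pairwise record.

Kwame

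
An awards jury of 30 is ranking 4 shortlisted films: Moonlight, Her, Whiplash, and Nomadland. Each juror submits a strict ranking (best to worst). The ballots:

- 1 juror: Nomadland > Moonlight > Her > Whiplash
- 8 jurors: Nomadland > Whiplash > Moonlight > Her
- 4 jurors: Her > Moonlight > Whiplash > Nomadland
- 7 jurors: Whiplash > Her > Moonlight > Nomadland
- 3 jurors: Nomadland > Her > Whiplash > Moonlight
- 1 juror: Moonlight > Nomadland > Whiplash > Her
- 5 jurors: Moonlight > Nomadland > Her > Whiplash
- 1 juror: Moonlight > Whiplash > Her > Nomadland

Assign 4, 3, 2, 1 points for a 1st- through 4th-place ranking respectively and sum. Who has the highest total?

Moonlight: 1·3 + 8·2 + 4·3 + 7·2 + 3·1 + 1·4 + 5·4 + 1·4 = 76
Her: 1·2 + 8·1 + 4·4 + 7·3 + 3·3 + 1·1 + 5·2 + 1·2 = 69
Whiplash: 1·1 + 8·3 + 4·2 + 7·4 + 3·2 + 1·2 + 5·1 + 1·3 = 77
Nomadland: 1·4 + 8·4 + 4·1 + 7·1 + 3·4 + 1·3 + 5·3 + 1·1 = 78
Nomadland has the highest Borda score (78).

Nomadland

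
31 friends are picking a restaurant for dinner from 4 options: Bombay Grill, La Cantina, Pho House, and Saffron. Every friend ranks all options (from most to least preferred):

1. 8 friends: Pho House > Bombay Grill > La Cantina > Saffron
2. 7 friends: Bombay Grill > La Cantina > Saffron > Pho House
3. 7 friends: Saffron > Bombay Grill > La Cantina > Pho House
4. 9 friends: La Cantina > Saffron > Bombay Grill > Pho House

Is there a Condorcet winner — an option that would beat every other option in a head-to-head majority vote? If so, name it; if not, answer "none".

Checking pairwise contests:
Saffron beats Bombay Grill 16–15.
Bombay Grill beats La Cantina 22–9.
Bombay Grill beats Pho House 23–8.
La Cantina beats Saffron 24–7.
Every option loses at least one head-to-head, so there is no Condorcet winner.

none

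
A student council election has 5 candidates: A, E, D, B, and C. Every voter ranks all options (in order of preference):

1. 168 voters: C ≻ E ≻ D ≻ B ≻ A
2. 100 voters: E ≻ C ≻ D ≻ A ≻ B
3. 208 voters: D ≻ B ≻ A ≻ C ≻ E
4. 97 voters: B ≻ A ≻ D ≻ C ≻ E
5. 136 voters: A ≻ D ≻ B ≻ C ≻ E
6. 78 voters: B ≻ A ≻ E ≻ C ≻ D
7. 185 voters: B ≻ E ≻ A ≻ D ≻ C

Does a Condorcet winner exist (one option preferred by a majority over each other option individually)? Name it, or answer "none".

none

Checking pairwise contests:
B beats A 736–236.
A beats E 519–453.
A beats D 496–476.
D beats B 612–360.
A beats C 704–268.
Every option loses at least one head-to-head, so there is no Condorcet winner.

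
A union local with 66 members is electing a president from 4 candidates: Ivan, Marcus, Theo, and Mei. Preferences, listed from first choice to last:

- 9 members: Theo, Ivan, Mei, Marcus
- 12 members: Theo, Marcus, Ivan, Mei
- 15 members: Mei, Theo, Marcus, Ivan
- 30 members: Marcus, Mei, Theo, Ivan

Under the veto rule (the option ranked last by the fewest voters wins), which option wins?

Theo

Last-place votes: Ivan 45, Marcus 9, Theo 0, Mei 12.
Theo is ranked last by the fewest voters, so Theo wins.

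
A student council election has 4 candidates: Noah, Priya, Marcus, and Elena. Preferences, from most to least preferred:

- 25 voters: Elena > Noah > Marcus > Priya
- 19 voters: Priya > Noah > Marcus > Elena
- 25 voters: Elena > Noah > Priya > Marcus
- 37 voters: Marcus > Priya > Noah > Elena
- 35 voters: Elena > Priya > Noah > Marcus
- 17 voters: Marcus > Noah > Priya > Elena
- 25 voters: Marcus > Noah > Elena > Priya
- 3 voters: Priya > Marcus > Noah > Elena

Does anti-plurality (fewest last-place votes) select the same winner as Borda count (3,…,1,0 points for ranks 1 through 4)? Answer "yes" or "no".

Anti-plurality — last-place votes: Noah 0, Priya 50, Marcus 60, Elena 76. Winner: Noah.
Borda — scores: Noah 297, Priya 252, Marcus 287, Elena 280. Winner: Noah.
The two methods agree.

yes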